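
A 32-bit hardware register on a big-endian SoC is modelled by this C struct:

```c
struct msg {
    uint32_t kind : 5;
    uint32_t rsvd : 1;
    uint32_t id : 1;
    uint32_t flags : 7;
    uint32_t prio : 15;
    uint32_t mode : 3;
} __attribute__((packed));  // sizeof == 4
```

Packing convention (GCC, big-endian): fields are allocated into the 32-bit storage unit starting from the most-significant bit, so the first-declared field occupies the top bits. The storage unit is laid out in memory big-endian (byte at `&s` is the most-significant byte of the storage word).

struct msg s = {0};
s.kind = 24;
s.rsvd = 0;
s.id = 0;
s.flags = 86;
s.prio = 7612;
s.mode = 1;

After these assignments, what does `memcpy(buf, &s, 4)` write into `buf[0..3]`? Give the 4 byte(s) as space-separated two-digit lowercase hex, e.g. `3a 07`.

kind:5 = 24 → 0x18 << 27 → word 0xc0000000
rsvd:1 = 0 → 0x0 << 26 → word 0xc0000000
id:1 = 0 → 0x0 << 25 → word 0xc0000000
flags:7 = 86 → 0x56 << 18 → word 0xc1580000
prio:15 = 7612 → 0x1dbc << 3 → word 0xc158ede0
mode:3 = 1 → 0x1 << 0 → word 0xc158ede1
word = 0xc158ede1 → big-endian bytes:
  [0]=0xc1  [1]=0x58  [2]=0xed  [3]=0xe1

c1 58 ed e1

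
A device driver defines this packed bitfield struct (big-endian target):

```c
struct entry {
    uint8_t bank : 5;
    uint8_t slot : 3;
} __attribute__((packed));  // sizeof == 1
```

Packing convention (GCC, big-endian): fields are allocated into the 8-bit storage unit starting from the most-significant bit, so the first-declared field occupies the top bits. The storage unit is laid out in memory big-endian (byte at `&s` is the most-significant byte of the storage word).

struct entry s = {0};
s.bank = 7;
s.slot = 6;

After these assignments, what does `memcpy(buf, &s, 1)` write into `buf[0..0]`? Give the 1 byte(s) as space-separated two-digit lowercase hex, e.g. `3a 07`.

3e

bank (5b) val=7 bits=0x7 at bit 3: 0x38
slot (3b) val=6 bits=0x6 at bit 0: 0x3e
word = 0x3e → big-endian bytes:
  [0]=0x3e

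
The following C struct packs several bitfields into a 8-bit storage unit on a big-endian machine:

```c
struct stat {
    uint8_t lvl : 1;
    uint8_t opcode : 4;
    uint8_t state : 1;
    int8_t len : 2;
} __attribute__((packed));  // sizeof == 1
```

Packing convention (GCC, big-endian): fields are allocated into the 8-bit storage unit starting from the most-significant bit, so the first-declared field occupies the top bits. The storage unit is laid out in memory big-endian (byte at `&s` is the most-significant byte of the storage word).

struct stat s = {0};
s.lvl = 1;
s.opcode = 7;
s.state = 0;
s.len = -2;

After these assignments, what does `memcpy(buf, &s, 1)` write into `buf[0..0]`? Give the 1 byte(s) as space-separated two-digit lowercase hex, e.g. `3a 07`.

[7+:1] lvl=1 & 0x1 = 0x1; word=0x80
[3+:4] opcode=7 & 0xf = 0x7; word=0xb8
[2+:1] state=0 & 0x1 = 0x0; word=0xb8
[0+:2] len=-2 & 0x3 = 0x2; word=0xba
word = 0xba → big-endian bytes:
  [0]=0xba

ba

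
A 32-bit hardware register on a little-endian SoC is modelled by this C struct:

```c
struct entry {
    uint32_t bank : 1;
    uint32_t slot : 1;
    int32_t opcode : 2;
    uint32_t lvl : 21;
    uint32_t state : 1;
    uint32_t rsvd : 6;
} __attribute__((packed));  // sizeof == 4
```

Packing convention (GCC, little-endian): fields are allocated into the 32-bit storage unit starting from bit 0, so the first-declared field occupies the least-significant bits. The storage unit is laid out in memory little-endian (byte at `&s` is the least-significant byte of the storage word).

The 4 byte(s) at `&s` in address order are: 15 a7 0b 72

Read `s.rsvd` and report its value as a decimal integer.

[0]=0x15 [1]=0xa7 [2]=0x0b [3]=0x72 (little-endian) → word 0x720ba715
bank [0+:1] = (word>>0) & 0x1 = 1
slot [1+:1] = (word>>1) & 0x1 = 0
opcode [2+:2] = (word>>2) & 0x3 = 1
lvl [4+:21] = (word>>4) & 0x1fffff = 47729
state [25+:1] = (word>>25) & 0x1 = 1
rsvd [26+:6] = (word>>26) & 0x3f = 28  ←

28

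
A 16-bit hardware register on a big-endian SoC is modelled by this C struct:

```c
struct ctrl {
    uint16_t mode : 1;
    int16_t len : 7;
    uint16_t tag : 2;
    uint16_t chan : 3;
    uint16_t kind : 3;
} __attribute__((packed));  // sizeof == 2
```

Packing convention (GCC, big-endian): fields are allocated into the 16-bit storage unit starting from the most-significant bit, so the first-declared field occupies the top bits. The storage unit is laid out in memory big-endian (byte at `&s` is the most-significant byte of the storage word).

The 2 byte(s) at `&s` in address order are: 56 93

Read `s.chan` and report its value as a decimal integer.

[0]=0x56 [1]=0x93 (big-endian) → word 0x5693
mode [15+:1] = (word>>15) & 0x1 = 0
len [8+:7] = (word>>8) & 0x7f = 86
tag [6+:2] = (word>>6) & 0x3 = 2
chan [3+:3] = (word>>3) & 0x7 = 2  ←
kind [0+:3] = (word>>0) & 0x7 = 3

2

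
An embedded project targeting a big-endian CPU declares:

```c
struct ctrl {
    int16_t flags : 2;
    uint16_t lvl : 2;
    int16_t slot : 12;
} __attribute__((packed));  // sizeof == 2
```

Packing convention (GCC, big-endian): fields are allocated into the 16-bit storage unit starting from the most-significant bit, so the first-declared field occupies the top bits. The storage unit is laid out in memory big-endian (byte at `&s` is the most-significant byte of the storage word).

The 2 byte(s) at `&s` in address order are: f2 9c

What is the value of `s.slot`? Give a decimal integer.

[0]=0xf2 [1]=0x9c (big-endian) → word 0xf29c
flags:2 @ bit 14 → (0xf29c>>14)&0x3 = 0x3
lvl:2 @ bit 12 → (0xf29c>>12)&0x3 = 0x3
slot:12 @ bit 0 → (0xf29c>>0)&0xfff = 0x29c  ←
slot signed 12b, MSB=0: value = 668

668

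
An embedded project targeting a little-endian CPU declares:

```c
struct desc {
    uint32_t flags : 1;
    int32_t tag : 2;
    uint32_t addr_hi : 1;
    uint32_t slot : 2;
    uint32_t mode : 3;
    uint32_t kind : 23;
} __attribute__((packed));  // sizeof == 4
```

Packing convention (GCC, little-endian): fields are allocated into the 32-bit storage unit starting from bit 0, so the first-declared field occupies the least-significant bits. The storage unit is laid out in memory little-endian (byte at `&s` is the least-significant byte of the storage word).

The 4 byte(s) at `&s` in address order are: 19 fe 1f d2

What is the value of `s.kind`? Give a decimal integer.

[0]=0x19 [1]=0xfe [2]=0x1f [3]=0xd2 (little-endian) → word 0xd21ffe19
flags:1 @ bit 0 → (0xd21ffe19>>0)&0x1 = 0x1
tag:2 @ bit 1 → (0xd21ffe19>>1)&0x3 = 0x0
addr_hi:1 @ bit 3 → (0xd21ffe19>>3)&0x1 = 0x1
slot:2 @ bit 4 → (0xd21ffe19>>4)&0x3 = 0x1
mode:3 @ bit 6 → (0xd21ffe19>>6)&0x7 = 0x0
kind:23 @ bit 9 → (0xd21ffe19>>9)&0x7fffff = 0x690fff  ←

6885375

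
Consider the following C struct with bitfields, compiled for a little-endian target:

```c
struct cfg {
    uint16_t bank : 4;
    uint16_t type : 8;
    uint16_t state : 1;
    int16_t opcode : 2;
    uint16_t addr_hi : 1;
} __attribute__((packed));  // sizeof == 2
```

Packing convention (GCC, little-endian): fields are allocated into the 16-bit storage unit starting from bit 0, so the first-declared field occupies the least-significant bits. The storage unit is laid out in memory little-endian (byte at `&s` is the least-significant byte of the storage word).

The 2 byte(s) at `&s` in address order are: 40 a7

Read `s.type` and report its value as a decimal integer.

116

[0]=0x40 [1]=0xa7 (little-endian) → word 0xa740
bank [0+:4] = (word>>0) & 0xf = 0
type [4+:8] = (word>>4) & 0xff = 116  ←
state [12+:1] = (word>>12) & 0x1 = 0
opcode [13+:2] = (word>>13) & 0x3 = 1
addr_hi [15+:1] = (word>>15) & 0x1 = 1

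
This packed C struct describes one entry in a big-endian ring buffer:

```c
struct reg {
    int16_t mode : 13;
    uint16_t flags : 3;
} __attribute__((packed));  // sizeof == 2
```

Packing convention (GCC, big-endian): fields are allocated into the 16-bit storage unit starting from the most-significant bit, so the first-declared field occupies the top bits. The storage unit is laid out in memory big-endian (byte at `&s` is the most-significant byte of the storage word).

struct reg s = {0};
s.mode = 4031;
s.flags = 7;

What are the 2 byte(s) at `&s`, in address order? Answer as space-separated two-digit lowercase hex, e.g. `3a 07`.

7d ff

mode:13 = 4031 → 0xfbf << 3 → word 0x7df8
flags:3 = 7 → 0x7 << 0 → word 0x7dff
word = 0x7dff → big-endian bytes:
  [0]=0x7d  [1]=0xff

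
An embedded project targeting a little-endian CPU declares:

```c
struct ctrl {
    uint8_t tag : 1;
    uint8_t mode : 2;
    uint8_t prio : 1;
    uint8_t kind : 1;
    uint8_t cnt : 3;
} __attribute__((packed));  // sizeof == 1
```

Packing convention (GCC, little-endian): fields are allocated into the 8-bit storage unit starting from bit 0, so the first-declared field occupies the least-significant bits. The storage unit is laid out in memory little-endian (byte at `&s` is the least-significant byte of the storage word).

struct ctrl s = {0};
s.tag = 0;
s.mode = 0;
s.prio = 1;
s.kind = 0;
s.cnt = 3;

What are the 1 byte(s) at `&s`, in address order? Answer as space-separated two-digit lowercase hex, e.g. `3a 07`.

68

tag (1b) val=0 bits=0x0 at bit 0: 0x00
mode (2b) val=0 bits=0x0 at bit 1: 0x00
prio (1b) val=1 bits=0x1 at bit 3: 0x08
kind (1b) val=0 bits=0x0 at bit 4: 0x08
cnt (3b) val=3 bits=0x3 at bit 5: 0x68
word = 0x68 → little-endian bytes:
  [0]=0x68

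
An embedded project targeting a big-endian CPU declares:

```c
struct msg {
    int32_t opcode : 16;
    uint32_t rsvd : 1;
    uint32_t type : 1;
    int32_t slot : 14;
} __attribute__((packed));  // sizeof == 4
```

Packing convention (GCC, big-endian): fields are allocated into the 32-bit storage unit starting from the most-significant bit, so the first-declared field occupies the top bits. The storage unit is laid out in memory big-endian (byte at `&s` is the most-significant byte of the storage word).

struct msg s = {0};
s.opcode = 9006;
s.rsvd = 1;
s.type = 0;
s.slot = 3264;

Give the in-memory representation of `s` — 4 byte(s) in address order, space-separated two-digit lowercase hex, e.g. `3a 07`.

23 2e 8c c0

opcode:16 = 9006 → 0x232e << 16 → word 0x232e0000
rsvd:1 = 1 → 0x1 << 15 → word 0x232e8000
type:1 = 0 → 0x0 << 14 → word 0x232e8000
slot:14 = 3264 → 0xcc0 << 0 → word 0x232e8cc0
word = 0x232e8cc0 → big-endian bytes:
  [0]=0x23  [1]=0x2e  [2]=0x8c  [3]=0xc0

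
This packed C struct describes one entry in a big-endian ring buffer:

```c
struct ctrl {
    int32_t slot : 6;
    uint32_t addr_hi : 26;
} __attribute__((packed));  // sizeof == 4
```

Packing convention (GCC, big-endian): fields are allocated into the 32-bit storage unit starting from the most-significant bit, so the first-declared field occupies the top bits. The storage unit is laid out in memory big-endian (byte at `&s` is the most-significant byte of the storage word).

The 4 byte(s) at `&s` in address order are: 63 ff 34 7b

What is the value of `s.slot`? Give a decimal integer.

[0]=0x63 [1]=0xff [2]=0x34 [3]=0x7b (big-endian) → word 0x63ff347b
slot:6 @ bit 26 → (0x63ff347b>>26)&0x3f = 0x18  ←
addr_hi:26 @ bit 0 → (0x63ff347b>>0)&0x3ffffff = 0x3ff347b
slot signed 6b, MSB=0: value = 24

24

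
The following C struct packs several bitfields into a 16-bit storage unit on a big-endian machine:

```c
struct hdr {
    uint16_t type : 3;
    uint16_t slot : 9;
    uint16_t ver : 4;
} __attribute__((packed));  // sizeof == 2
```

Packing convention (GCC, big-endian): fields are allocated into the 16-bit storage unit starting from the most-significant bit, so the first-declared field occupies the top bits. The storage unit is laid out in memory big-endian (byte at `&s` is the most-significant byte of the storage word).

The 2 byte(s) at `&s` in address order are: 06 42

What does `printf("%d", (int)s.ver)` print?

2

[0]=0x06 [1]=0x42 (big-endian) → word 0x0642
type [13+:3] = (word>>13) & 0x7 = 0
slot [4+:9] = (word>>4) & 0x1ff = 100
ver [0+:4] = (word>>0) & 0xf = 2  ←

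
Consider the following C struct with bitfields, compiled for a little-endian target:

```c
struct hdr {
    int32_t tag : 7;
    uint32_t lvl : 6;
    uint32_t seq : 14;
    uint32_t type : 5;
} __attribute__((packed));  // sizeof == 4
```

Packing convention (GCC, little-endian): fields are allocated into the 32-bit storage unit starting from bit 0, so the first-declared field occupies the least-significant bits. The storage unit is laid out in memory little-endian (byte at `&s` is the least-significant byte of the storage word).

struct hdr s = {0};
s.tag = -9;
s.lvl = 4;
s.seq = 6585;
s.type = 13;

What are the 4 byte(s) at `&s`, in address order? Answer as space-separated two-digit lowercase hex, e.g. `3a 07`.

77 22 37 6b

tag (7b) val=-9 bits=0x77 at bit 0: 0x00000077
lvl (6b) val=4 bits=0x4 at bit 7: 0x00000277
seq (14b) val=6585 bits=0x19b9 at bit 13: 0x03372277
type (5b) val=13 bits=0xd at bit 27: 0x6b372277
word = 0x6b372277 → little-endian bytes:
  [0]=0x77  [1]=0x22  [2]=0x37  [3]=0x6b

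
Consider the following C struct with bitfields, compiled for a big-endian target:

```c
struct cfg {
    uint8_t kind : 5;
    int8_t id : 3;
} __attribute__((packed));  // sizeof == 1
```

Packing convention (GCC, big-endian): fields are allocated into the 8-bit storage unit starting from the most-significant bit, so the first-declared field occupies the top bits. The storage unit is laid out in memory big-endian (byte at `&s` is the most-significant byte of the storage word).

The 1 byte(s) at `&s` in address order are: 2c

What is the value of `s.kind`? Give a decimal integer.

5

[0]=0x2c (big-endian) → word 0x2c
kind:5 @ bit 3 → (0x2c>>3)&0x1f = 0x5  ←
id:3 @ bit 0 → (0x2c>>0)&0x7 = 0x4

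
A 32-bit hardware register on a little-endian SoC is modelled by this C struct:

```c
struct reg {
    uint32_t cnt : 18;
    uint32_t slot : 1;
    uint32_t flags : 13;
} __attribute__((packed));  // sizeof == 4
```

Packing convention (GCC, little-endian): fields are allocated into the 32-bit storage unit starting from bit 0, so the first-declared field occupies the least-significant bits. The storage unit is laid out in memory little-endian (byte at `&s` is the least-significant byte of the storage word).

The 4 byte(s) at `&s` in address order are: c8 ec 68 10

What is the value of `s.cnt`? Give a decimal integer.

60616

[0]=0xc8 [1]=0xec [2]=0x68 [3]=0x10 (little-endian) → word 0x1068ecc8
cnt [0+:18] = (word>>0) & 0x3ffff = 60616  ←
slot [18+:1] = (word>>18) & 0x1 = 0
flags [19+:13] = (word>>19) & 0x1fff = 525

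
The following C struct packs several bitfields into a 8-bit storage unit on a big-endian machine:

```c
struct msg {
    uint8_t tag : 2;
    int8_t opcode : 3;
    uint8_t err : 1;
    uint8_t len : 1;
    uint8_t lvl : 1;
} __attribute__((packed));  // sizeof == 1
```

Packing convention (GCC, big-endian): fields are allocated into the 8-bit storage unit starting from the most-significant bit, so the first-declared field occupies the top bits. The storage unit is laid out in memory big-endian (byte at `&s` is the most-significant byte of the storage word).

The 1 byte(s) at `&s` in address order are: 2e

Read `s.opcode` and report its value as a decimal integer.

[0]=0x2e (big-endian) → word 0x2e
tag [6+:2] = (word>>6) & 0x3 = 0
opcode [3+:3] = (word>>3) & 0x7 = 5  ←
err [2+:1] = (word>>2) & 0x1 = 1
len [1+:1] = (word>>1) & 0x1 = 1
lvl [0+:1] = (word>>0) & 0x1 = 0
opcode signed 3b, MSB=1: 5 - 8 = -3

-3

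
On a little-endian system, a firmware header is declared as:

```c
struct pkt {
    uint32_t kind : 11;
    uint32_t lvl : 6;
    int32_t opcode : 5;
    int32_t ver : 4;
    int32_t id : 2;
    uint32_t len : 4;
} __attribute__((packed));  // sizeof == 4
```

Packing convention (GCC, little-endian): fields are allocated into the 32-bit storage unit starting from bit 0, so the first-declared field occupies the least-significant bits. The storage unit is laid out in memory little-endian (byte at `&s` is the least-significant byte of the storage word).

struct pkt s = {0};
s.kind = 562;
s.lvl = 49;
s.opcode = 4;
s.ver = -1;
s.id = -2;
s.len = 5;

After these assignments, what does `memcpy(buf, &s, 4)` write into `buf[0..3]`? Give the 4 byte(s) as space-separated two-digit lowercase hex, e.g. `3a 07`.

[0+:11] kind=562 & 0x7ff = 0x232; word=0x00000232
[11+:6] lvl=49 & 0x3f = 0x31; word=0x00018a32
[17+:5] opcode=4 & 0x1f = 0x4; word=0x00098a32
[22+:4] ver=-1 & 0xf = 0xf; word=0x03c98a32
[26+:2] id=-2 & 0x3 = 0x2; word=0x0bc98a32
[28+:4] len=5 & 0xf = 0x5; word=0x5bc98a32
word = 0x5bc98a32 → little-endian bytes:
  [0]=0x32  [1]=0x8a  [2]=0xc9  [3]=0x5b

32 8a c9 5b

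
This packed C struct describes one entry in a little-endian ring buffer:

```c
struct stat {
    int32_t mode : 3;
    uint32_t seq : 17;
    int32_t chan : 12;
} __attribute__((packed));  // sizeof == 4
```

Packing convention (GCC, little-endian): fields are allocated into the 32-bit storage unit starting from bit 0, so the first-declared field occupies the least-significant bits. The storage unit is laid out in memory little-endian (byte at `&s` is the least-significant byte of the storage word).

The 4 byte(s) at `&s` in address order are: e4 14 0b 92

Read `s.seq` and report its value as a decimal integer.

90780

[0]=0xe4 [1]=0x14 [2]=0x0b [3]=0x92 (little-endian) → word 0x920b14e4
mode [0+:3] = (word>>0) & 0x7 = 4
seq [3+:17] = (word>>3) & 0x1ffff = 90780  ←
chan [20+:12] = (word>>20) & 0xfff = 2336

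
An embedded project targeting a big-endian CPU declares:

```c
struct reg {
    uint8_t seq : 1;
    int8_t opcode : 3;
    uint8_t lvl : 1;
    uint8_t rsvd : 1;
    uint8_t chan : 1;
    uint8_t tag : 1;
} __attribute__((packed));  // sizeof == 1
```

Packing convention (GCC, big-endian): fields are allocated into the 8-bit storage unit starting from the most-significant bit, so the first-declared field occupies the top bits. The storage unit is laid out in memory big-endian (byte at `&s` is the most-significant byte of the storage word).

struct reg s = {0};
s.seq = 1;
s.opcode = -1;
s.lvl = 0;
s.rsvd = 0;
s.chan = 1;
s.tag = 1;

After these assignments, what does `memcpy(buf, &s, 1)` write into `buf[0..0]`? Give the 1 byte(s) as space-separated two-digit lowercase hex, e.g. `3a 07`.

f3

seq:1 = 1 → 0x1 << 7 → word 0x80
opcode:3 = -1 → 0x7 << 4 → word 0xf0
lvl:1 = 0 → 0x0 << 3 → word 0xf0
rsvd:1 = 0 → 0x0 << 2 → word 0xf0
chan:1 = 1 → 0x1 << 1 → word 0xf2
tag:1 = 1 → 0x1 << 0 → word 0xf3
word = 0xf3 → big-endian bytes:
  [0]=0xf3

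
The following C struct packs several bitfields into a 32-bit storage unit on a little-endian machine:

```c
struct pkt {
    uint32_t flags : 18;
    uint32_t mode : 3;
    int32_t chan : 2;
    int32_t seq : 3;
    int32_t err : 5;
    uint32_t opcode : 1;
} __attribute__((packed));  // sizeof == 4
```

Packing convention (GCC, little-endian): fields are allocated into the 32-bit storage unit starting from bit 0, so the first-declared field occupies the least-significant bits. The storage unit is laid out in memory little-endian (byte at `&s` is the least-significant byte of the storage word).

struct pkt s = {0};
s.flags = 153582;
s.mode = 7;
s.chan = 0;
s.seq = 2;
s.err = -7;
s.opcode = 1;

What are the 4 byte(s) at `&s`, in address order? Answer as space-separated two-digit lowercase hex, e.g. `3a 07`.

flags:18 = 153582 → 0x257ee << 0 → word 0x000257ee
mode:3 = 7 → 0x7 << 18 → word 0x001e57ee
chan:2 = 0 → 0x0 << 21 → word 0x001e57ee
seq:3 = 2 → 0x2 << 23 → word 0x011e57ee
err:5 = -7 → 0x19 << 26 → word 0x651e57ee
opcode:1 = 1 → 0x1 << 31 → word 0xe51e57ee
word = 0xe51e57ee → little-endian bytes:
  [0]=0xee  [1]=0x57  [2]=0x1e  [3]=0xe5

ee 57 1e e5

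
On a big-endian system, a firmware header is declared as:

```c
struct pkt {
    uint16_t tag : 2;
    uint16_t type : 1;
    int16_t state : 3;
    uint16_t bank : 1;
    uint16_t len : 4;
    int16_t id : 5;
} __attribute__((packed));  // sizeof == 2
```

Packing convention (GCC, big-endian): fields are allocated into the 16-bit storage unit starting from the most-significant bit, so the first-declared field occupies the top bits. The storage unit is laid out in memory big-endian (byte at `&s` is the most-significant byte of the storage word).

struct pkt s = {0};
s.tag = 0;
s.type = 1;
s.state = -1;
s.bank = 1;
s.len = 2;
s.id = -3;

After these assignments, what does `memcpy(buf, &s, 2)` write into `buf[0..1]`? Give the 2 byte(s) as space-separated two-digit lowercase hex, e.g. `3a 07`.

3e 5d

tag (2b) val=0 bits=0x0 at bit 14: 0x0000
type (1b) val=1 bits=0x1 at bit 13: 0x2000
state (3b) val=-1 bits=0x7 at bit 10: 0x3c00
bank (1b) val=1 bits=0x1 at bit 9: 0x3e00
len (4b) val=2 bits=0x2 at bit 5: 0x3e40
id (5b) val=-3 bits=0x1d at bit 0: 0x3e5d
word = 0x3e5d → big-endian bytes:
  [0]=0x3e  [1]=0x5d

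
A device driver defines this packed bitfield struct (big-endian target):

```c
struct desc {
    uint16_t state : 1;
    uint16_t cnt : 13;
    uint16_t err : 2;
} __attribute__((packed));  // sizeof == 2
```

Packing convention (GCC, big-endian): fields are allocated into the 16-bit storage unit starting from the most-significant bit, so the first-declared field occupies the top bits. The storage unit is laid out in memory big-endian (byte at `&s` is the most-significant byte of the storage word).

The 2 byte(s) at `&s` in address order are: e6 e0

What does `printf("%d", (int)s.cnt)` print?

[0]=0xe6 [1]=0xe0 (big-endian) → word 0xe6e0
state:1 @ bit 15 → (0xe6e0>>15)&0x1 = 0x1
cnt:13 @ bit 2 → (0xe6e0>>2)&0x1fff = 0x19b8  ←
err:2 @ bit 0 → (0xe6e0>>0)&0x3 = 0x0

6584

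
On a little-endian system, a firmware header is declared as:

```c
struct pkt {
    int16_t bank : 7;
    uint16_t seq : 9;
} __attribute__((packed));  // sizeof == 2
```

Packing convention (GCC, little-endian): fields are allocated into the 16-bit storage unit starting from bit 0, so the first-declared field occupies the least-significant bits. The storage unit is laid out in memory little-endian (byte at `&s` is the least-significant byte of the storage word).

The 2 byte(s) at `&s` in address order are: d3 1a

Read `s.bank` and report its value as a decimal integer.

[0]=0xd3 [1]=0x1a (little-endian) → word 0x1ad3
bank:7 @ bit 0 → (0x1ad3>>0)&0x7f = 0x53  ←
seq:9 @ bit 7 → (0x1ad3>>7)&0x1ff = 0x35
bank signed 7b, MSB=1: 83 - 128 = -45

-45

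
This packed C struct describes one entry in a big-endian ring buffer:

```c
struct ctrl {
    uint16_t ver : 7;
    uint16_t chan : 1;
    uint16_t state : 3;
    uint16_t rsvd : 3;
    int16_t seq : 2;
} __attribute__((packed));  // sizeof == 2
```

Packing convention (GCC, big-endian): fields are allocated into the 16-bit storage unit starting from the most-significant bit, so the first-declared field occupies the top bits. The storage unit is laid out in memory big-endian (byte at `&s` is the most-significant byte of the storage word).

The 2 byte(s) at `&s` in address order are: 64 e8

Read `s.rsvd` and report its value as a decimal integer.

[0]=0x64 [1]=0xe8 (big-endian) → word 0x64e8
ver:7 @ bit 9 → (0x64e8>>9)&0x7f = 0x32
chan:1 @ bit 8 → (0x64e8>>8)&0x1 = 0x0
state:3 @ bit 5 → (0x64e8>>5)&0x7 = 0x7
rsvd:3 @ bit 2 → (0x64e8>>2)&0x7 = 0x2  ←
seq:2 @ bit 0 → (0x64e8>>0)&0x3 = 0x0

2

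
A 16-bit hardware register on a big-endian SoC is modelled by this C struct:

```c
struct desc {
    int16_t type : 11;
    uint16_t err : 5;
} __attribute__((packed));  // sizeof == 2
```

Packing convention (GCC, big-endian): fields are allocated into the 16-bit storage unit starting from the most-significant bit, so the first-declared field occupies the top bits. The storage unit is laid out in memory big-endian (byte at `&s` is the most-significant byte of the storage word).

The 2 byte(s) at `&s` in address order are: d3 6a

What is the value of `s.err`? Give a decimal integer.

10

[0]=0xd3 [1]=0x6a (big-endian) → word 0xd36a
type [5+:11] = (word>>5) & 0x7ff = 1691
err [0+:5] = (word>>0) & 0x1f = 10  ←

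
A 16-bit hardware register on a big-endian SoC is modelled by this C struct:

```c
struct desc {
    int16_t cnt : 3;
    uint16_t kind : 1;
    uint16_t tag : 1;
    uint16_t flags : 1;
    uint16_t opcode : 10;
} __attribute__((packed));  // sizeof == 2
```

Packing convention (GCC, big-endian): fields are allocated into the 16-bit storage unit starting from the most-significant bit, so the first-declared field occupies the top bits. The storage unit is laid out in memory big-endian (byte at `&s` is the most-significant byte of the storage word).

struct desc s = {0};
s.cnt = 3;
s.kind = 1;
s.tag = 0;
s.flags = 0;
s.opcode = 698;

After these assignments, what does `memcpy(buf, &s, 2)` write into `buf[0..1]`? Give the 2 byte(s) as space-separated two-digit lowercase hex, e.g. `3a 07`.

cnt:3 = 3 → 0x3 << 13 → word 0x6000
kind:1 = 1 → 0x1 << 12 → word 0x7000
tag:1 = 0 → 0x0 << 11 → word 0x7000
flags:1 = 0 → 0x0 << 10 → word 0x7000
opcode:10 = 698 → 0x2ba << 0 → word 0x72ba
word = 0x72ba → big-endian bytes:
  [0]=0x72  [1]=0xba

72 ba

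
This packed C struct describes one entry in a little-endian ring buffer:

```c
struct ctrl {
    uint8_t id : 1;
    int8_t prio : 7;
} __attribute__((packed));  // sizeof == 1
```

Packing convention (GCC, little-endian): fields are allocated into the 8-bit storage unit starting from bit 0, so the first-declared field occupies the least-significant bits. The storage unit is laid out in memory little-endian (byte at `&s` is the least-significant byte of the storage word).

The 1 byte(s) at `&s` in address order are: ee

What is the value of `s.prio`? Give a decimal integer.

[0]=0xee (little-endian) → word 0xee
id:1 @ bit 0 → (0xee>>0)&0x1 = 0x0
prio:7 @ bit 1 → (0xee>>1)&0x7f = 0x77  ←
prio signed 7b, MSB=1: 119 - 128 = -9

-9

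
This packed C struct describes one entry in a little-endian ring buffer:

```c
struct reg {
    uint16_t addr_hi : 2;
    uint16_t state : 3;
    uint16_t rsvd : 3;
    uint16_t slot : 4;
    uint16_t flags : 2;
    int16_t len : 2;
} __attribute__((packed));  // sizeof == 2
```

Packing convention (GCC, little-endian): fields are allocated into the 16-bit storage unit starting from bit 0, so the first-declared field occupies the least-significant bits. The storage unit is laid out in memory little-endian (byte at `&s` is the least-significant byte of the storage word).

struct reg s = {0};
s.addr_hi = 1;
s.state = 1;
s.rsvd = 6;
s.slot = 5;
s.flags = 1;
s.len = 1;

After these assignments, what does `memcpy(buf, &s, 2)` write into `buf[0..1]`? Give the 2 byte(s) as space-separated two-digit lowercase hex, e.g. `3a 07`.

addr_hi (2b) val=1 bits=0x1 at bit 0: 0x0001
state (3b) val=1 bits=0x1 at bit 2: 0x0005
rsvd (3b) val=6 bits=0x6 at bit 5: 0x00c5
slot (4b) val=5 bits=0x5 at bit 8: 0x05c5
flags (2b) val=1 bits=0x1 at bit 12: 0x15c5
len (2b) val=1 bits=0x1 at bit 14: 0x55c5
word = 0x55c5 → little-endian bytes:
  [0]=0xc5  [1]=0x55

c5 55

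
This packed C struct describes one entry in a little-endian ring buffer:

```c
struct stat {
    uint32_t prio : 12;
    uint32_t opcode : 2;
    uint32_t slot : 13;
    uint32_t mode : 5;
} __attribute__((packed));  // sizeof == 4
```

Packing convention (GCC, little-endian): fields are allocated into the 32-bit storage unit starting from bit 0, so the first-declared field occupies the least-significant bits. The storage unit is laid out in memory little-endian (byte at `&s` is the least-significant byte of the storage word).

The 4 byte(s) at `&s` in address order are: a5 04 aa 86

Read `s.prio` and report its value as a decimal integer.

[0]=0xa5 [1]=0x04 [2]=0xaa [3]=0x86 (little-endian) → word 0x86aa04a5
prio [0+:12] = (word>>0) & 0xfff = 1189  ←
opcode [12+:2] = (word>>12) & 0x3 = 0
slot [14+:13] = (word>>14) & 0x1fff = 6824
mode [27+:5] = (word>>27) & 0x1f = 16

1189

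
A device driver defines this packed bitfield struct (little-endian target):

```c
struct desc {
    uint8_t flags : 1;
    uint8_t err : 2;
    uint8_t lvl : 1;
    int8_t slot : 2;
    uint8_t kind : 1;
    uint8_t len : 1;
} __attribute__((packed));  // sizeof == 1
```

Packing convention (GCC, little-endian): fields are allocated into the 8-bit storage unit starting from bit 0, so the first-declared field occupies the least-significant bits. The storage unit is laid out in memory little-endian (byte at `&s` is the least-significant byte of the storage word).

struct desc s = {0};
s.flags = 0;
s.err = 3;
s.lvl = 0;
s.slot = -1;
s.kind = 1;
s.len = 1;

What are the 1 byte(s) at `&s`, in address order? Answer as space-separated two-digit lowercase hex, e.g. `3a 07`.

f6

[0+:1] flags=0 & 0x1 = 0x0; word=0x00
[1+:2] err=3 & 0x3 = 0x3; word=0x06
[3+:1] lvl=0 & 0x1 = 0x0; word=0x06
[4+:2] slot=-1 & 0x3 = 0x3; word=0x36
[6+:1] kind=1 & 0x1 = 0x1; word=0x76
[7+:1] len=1 & 0x1 = 0x1; word=0xf6
word = 0xf6 → little-endian bytes:
  [0]=0xf6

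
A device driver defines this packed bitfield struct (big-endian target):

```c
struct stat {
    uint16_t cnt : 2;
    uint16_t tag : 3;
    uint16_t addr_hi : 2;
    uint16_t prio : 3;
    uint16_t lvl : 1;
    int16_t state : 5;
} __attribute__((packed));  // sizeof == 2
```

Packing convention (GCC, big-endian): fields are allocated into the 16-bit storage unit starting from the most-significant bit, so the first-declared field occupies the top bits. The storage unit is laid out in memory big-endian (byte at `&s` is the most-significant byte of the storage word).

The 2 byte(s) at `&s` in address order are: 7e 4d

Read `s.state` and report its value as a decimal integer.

[0]=0x7e [1]=0x4d (big-endian) → word 0x7e4d
cnt [14+:2] = (word>>14) & 0x3 = 1
tag [11+:3] = (word>>11) & 0x7 = 7
addr_hi [9+:2] = (word>>9) & 0x3 = 3
prio [6+:3] = (word>>6) & 0x7 = 1
lvl [5+:1] = (word>>5) & 0x1 = 0
state [0+:5] = (word>>0) & 0x1f = 13  ←
state signed 5b, MSB=0: value = 13

13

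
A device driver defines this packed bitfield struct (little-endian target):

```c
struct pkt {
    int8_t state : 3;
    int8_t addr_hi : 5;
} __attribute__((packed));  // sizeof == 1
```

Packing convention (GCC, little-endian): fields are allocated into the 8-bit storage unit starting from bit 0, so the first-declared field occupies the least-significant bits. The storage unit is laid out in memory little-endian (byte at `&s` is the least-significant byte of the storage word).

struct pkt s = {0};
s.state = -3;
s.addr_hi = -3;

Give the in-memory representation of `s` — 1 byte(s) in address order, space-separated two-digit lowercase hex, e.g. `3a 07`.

state:3 = -3 → 0x5 << 0 → word 0x05
addr_hi:5 = -3 → 0x1d << 3 → word 0xed
word = 0xed → little-endian bytes:
  [0]=0xed

ed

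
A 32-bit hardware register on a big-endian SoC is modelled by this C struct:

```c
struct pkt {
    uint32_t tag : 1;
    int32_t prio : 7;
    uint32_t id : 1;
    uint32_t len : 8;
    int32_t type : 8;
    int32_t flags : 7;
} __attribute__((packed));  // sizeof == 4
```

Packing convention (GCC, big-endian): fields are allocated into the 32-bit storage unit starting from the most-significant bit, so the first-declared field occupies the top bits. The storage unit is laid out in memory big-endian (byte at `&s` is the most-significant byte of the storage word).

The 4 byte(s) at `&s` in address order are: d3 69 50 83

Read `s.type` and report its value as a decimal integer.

[0]=0xd3 [1]=0x69 [2]=0x50 [3]=0x83 (big-endian) → word 0xd3695083
tag:1 @ bit 31 → (0xd3695083>>31)&0x1 = 0x1
prio:7 @ bit 24 → (0xd3695083>>24)&0x7f = 0x53
id:1 @ bit 23 → (0xd3695083>>23)&0x1 = 0x0
len:8 @ bit 15 → (0xd3695083>>15)&0xff = 0xd2
type:8 @ bit 7 → (0xd3695083>>7)&0xff = 0xa1  ←
flags:7 @ bit 0 → (0xd3695083>>0)&0x7f = 0x3
type signed 8b, MSB=1: 161 - 256 = -95

-95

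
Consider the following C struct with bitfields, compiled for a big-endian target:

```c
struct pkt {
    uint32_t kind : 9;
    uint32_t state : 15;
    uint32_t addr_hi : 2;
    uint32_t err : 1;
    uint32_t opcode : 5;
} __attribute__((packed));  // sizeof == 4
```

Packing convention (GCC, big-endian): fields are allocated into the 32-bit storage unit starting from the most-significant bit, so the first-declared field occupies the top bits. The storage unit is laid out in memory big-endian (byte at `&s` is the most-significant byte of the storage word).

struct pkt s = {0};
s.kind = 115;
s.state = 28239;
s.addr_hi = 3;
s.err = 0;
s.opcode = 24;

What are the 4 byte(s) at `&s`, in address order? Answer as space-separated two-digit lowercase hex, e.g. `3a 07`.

39 ee 4f d8

kind (9b) val=115 bits=0x73 at bit 23: 0x39800000
state (15b) val=28239 bits=0x6e4f at bit 8: 0x39ee4f00
addr_hi (2b) val=3 bits=0x3 at bit 6: 0x39ee4fc0
err (1b) val=0 bits=0x0 at bit 5: 0x39ee4fc0
opcode (5b) val=24 bits=0x18 at bit 0: 0x39ee4fd8
word = 0x39ee4fd8 → big-endian bytes:
  [0]=0x39  [1]=0xee  [2]=0x4f  [3]=0xd8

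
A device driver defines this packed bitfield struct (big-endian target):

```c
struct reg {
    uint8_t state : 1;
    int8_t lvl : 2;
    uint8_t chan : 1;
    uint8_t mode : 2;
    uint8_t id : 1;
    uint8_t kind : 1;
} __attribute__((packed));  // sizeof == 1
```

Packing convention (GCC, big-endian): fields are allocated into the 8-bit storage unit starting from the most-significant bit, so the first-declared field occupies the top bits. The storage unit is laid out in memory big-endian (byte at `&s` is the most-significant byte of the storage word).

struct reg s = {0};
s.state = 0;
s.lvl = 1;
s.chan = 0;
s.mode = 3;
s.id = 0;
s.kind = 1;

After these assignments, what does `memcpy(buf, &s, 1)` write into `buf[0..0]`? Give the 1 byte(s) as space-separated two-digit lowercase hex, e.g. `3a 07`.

2d

state:1 = 0 → 0x0 << 7 → word 0x00
lvl:2 = 1 → 0x1 << 5 → word 0x20
chan:1 = 0 → 0x0 << 4 → word 0x20
mode:2 = 3 → 0x3 << 2 → word 0x2c
id:1 = 0 → 0x0 << 1 → word 0x2c
kind:1 = 1 → 0x1 << 0 → word 0x2d
word = 0x2d → big-endian bytes:
  [0]=0x2d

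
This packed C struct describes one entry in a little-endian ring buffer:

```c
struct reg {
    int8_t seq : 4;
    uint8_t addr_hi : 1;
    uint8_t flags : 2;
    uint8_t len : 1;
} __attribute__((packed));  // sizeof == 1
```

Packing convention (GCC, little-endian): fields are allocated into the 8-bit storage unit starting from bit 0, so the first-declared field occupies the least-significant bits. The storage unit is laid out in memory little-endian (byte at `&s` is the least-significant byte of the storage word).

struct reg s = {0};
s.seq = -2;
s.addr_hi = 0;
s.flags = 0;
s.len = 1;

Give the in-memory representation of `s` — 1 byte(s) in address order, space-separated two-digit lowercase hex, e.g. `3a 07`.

seq (4b) val=-2 bits=0xe at bit 0: 0x0e
addr_hi (1b) val=0 bits=0x0 at bit 4: 0x0e
flags (2b) val=0 bits=0x0 at bit 5: 0x0e
len (1b) val=1 bits=0x1 at bit 7: 0x8e
word = 0x8e → little-endian bytes:
  [0]=0x8e

8e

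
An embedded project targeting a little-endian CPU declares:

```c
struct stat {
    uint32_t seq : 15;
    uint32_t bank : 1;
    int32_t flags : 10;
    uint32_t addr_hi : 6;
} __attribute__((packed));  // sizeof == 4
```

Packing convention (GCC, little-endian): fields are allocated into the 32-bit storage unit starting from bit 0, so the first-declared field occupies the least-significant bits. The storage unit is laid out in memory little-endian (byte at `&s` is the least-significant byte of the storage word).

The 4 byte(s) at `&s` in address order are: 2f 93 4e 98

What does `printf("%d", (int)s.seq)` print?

[0]=0x2f [1]=0x93 [2]=0x4e [3]=0x98 (little-endian) → word 0x984e932f
seq [0+:15] = (word>>0) & 0x7fff = 4911  ←
bank [15+:1] = (word>>15) & 0x1 = 1
flags [16+:10] = (word>>16) & 0x3ff = 78
addr_hi [26+:6] = (word>>26) & 0x3f = 38

4911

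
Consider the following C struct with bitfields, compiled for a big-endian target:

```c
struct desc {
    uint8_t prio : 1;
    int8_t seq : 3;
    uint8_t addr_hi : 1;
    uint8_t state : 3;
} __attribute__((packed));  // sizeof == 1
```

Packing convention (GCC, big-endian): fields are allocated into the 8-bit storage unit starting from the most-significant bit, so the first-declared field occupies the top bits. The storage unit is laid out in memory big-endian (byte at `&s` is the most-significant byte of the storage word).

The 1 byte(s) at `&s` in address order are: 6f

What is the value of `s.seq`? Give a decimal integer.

[0]=0x6f (big-endian) → word 0x6f
prio [7+:1] = (word>>7) & 0x1 = 0
seq [4+:3] = (word>>4) & 0x7 = 6  ←
addr_hi [3+:1] = (word>>3) & 0x1 = 1
state [0+:3] = (word>>0) & 0x7 = 7
seq signed 3b, MSB=1: 6 - 8 = -2

-2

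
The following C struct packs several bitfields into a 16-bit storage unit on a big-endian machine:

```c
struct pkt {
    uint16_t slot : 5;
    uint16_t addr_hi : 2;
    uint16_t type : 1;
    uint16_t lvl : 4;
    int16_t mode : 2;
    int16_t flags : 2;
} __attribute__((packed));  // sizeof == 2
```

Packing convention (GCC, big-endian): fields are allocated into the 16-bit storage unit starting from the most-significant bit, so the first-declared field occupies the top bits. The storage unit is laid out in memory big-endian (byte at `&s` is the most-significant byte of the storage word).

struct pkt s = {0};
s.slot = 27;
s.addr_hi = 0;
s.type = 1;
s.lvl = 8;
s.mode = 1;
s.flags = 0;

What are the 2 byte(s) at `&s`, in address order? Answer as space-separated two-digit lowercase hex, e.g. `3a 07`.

d9 84

[11+:5] slot=27 & 0x1f = 0x1b; word=0xd800
[9+:2] addr_hi=0 & 0x3 = 0x0; word=0xd800
[8+:1] type=1 & 0x1 = 0x1; word=0xd900
[4+:4] lvl=8 & 0xf = 0x8; word=0xd980
[2+:2] mode=1 & 0x3 = 0x1; word=0xd984
[0+:2] flags=0 & 0x3 = 0x0; word=0xd984
word = 0xd984 → big-endian bytes:
  [0]=0xd9  [1]=0x84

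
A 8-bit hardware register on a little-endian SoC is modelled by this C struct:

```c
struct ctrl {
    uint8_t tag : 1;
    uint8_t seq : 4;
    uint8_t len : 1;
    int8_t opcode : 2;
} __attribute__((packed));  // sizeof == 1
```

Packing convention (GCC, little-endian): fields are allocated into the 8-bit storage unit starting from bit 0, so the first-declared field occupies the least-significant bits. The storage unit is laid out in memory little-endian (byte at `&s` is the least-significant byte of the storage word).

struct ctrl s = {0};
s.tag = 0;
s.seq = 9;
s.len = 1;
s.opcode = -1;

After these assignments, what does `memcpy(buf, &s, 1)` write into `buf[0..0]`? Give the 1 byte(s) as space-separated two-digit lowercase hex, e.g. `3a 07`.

f2

[0+:1] tag=0 & 0x1 = 0x0; word=0x00
[1+:4] seq=9 & 0xf = 0x9; word=0x12
[5+:1] len=1 & 0x1 = 0x1; word=0x32
[6+:2] opcode=-1 & 0x3 = 0x3; word=0xf2
word = 0xf2 → little-endian bytes:
  [0]=0xf2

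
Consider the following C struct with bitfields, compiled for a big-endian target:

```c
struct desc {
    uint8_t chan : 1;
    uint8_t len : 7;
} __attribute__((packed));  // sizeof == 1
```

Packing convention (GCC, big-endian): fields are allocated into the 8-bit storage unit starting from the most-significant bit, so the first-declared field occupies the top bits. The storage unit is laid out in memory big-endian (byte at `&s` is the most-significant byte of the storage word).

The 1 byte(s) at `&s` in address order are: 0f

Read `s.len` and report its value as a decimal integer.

[0]=0x0f (big-endian) → word 0x0f
chan:1 @ bit 7 → (0x0f>>7)&0x1 = 0x0
len:7 @ bit 0 → (0x0f>>0)&0x7f = 0xf  ←

15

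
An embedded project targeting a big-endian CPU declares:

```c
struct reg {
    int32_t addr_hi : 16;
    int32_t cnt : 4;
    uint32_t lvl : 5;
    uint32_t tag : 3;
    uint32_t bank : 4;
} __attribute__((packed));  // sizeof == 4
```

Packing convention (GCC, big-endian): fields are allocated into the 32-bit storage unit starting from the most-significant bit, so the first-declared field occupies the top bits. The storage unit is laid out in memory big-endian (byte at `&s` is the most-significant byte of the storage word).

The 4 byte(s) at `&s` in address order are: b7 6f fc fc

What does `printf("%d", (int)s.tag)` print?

[0]=0xb7 [1]=0x6f [2]=0xfc [3]=0xfc (big-endian) → word 0xb76ffcfc
addr_hi [16+:16] = (word>>16) & 0xffff = 46959
cnt [12+:4] = (word>>12) & 0xf = 15
lvl [7+:5] = (word>>7) & 0x1f = 25
tag [4+:3] = (word>>4) & 0x7 = 7  ←
bank [0+:4] = (word>>0) & 0xf = 12

7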